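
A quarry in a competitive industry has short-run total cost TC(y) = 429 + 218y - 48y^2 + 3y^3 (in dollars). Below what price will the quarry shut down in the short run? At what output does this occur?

$26 per unit, at y = 8

Short-run supply begins at min AVC. From VC = 218y - 48y^2 + 3y^3, AVC = 218 - 48y + 3y^2.
At the minimum of AVC, MC = AVC. MC = 218 - 96y + 9y^2; setting MC = AVC gives 6y^2 - 48y = 0, so y = 8. min AVC = 26.
The firm shuts down for any P below $26.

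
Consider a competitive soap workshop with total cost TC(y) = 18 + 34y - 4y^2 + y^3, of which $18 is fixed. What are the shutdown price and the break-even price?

Shutdown price = $30; break-even price = $37

AVC = 34 - 4y + y^2; minimized at y = 2, giving min AVC = $30. That is the shutdown price.
ATC = 18/y + 34 - 4y + y^2. Setting dATC/dy = −18/y^2 − 4 + 2y = 0 gives y = 3 (since 2·3^3 − 4·3^2 = 18).
min ATC = 18/3 + 34 − 4·3 + 3^2 = $37. That is the break-even price.
Between these two prices the firm operates at a loss; above $37 it earns a profit.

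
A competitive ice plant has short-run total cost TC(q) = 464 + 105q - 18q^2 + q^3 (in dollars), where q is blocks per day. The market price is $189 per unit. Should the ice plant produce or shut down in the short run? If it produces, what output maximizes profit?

Produce at q = 14

From TC, MC = TC'(q) = 105 - 36q + 3q^2 and AVC = VC/q = 105 - 18q + q^2.
The AVC parabola has its vertex at q = 18/2 = 9, where AVC = 105 - 18·9 + 9^2 = $24.
Since P = $189 ≥ min AVC = $24, price covers variable cost and the firm should produce.
Set P = MC: 189 = 105 - 36q + 3q^2 → -84 - 36q + 3q^2 = 0. The roots are q = -2 and q = 14; the profit-maximizing output is on the rising part of MC, so q* = 14.
Check: AVC at q = 14 is $49 ≤ P, so revenue covers variable cost.
Profit = P·q − TC = 189·14 − 1150 = $1496.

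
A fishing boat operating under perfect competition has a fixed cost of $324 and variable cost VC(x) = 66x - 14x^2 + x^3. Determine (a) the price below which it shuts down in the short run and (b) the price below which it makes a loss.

AVC = 66 - 14x + x^2; minimized at x = 7, giving min AVC = $17. That is the shutdown price.
ATC = 324/x + 66 - 14x + x^2. Setting dATC/dx = −324/x^2 − 14 + 2x = 0 gives x = 9 (since 2·9^3 − 14·9^2 = 324).
min ATC = 324/9 + 66 − 14·9 + 9^2 = $57. That is the break-even price.
Between these two prices the firm operates at a loss; above $57 it earns a profit.

Shutdown price = $17; break-even price = $57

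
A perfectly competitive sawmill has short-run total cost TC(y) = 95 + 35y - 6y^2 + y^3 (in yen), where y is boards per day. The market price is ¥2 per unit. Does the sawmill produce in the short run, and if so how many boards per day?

Variable cost is VC = 35y - 6y^2 + y^3, so AVC = VC/y = 35 - 6y + y^2 and MC = dTC/dy = 35 - 12y + 3y^2.
AVC hits its minimum where MC = AVC, at y = 3, giving min AVC = 35 - 6·3 + 3^2 = ¥26.
With P < min AVC (¥2 < ¥26), every unit sold adds to the loss.
Best response: produce nothing and absorb the ¥95 fixed cost.

Shut down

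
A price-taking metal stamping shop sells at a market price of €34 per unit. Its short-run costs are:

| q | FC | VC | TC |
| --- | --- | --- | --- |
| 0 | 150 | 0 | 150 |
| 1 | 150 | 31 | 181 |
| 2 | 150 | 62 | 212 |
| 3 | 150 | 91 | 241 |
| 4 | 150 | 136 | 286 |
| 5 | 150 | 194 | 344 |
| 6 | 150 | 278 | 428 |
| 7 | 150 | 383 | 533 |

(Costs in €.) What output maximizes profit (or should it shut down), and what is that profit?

Profit at each row (π = 34q − TC): q=0: -150; q=1: -147; q=2: -144; q=3: -139; q=4: -150; q=5: -174; q=6: -224; q=7: -295.
Profit is maximized at q = 3. AVC there is 91/3 = €30.33 ≤ P, so producing beats shutting down (which would give -€150).

q = 3; profit = -€139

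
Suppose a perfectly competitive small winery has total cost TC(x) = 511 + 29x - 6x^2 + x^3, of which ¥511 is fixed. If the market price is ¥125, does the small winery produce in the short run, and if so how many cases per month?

From TC, MC = TC'(x) = 29 - 12x + 3x^2 and AVC = VC/x = 29 - 6x + x^2.
AVC hits its minimum where MC = AVC, at x = 3, giving min AVC = 29 - 6·3 + 3^2 = ¥20.
P = ¥125 exceeds min AVC = ¥20, so the firm stays open.
Solving P = MC: -96 - 12x + 3x^2 = 0 ⇒ x = -4 or 8. On the upward-sloping branch, x* = 8.
Check: AVC at x = 8 is ¥45 ≤ P, so revenue covers variable cost.
Profit = P·x − TC = 125·8 − 871 = ¥129.

Produce at x = 8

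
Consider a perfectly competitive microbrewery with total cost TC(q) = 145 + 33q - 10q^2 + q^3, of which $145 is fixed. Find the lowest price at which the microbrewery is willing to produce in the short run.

Short-run supply begins at min AVC. From VC = 33q - 10q^2 + q^3, AVC = 33 - 10q + q^2.
dAVC/dq = -10 + 2q = 0 gives q = 5. min AVC = 33 - 10·5 + 5^2 = 8.
The firm shuts down for any P below $8.

$8 per unit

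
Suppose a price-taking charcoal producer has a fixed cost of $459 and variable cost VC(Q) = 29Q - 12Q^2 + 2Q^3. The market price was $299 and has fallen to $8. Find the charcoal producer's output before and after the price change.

Output falls from 9 to 0 (the firm shuts down)

MC = 29 - 24Q + 6Q^2; the shutdown threshold is min AVC = $11 (at Q = 3).
At P = $299 ≥ min AVC, set P = MC on the rising branch: Q = 9.
At P = $8 < min AVC = $11, price no longer covers variable cost at any output, so the firm shuts down: Q = 0.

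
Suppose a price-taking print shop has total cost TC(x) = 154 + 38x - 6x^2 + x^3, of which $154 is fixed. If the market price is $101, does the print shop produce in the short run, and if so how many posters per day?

Produce at x = 7

Strip out fixed cost: VC = 38x - 6x^2 + x^3. Then AVC = 38 - 6x + x^2 and MC = 38 - 12x + 3x^2.
The AVC parabola has its vertex at x = 6/2 = 3, where AVC = 38 - 6·3 + 3^2 = $29.
P = $101 exceeds min AVC = $29, so the firm stays open.
Solving P = MC: -63 - 12x + 3x^2 = 0 ⇒ x = -3 or 7. On the upward-sloping branch, x* = 7.
Check: AVC at x = 7 is $45 ≤ P, so revenue covers variable cost.
Profit = P·x − TC = 101·7 − 469 = $238.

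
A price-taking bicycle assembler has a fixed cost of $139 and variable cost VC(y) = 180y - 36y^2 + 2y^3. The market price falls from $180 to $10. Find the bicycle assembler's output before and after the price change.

MC = 180 - 72y + 6y^2; the shutdown threshold is min AVC = $18 (at y = 9).
With P = $180 above the shutdown price, P = MC gives y = 12.
At P = $10 < min AVC = $18, price no longer covers variable cost at any output, so the firm shuts down: y = 0.

Output falls from 12 to 0 (the firm shuts down)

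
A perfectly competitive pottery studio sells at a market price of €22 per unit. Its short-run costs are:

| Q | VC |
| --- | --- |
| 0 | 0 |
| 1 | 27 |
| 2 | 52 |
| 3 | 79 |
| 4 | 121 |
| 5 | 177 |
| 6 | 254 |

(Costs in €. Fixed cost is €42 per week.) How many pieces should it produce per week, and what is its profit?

Profit at each row (π = 22Q − TC): Q=0: -42; Q=1: -47; Q=2: -50; Q=3: -55; Q=4: -75; Q=5: -109; Q=6: -164.
Profit is highest at Q = 0. Equivalently, the lowest AVC in the table is 52/2 ≈ €26 at Q = 2, and P = €22 falls below it — price never covers variable cost, so the firm shuts down and loses only its fixed cost.

Q = 0 (shut down); profit = -€42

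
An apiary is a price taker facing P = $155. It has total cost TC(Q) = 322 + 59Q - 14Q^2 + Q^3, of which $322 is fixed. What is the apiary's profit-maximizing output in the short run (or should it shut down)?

Strip out fixed cost: VC = 59Q - 14Q^2 + Q^3. Then AVC = 59 - 14Q + Q^2 and MC = 59 - 28Q + 3Q^2.
AVC is minimized where dAVC/dQ = -14 + 2Q = 0, at Q = 7; min AVC = 59 - 14·7 + 7^2 = $10.
Since P = $155 ≥ min AVC = $10, price covers variable cost and the firm should produce.
Set P = MC: 155 = 59 - 28Q + 3Q^2 → -96 - 28Q + 3Q^2 = 0. The roots are Q = -8/3 and Q = 12; the profit-maximizing output is on the rising part of MC, so Q* = 12.
Check: AVC at Q = 12 is $35 ≤ P, so revenue covers variable cost.
Profit = P·Q − TC = 155·12 − 742 = $1118.

Produce at Q = 12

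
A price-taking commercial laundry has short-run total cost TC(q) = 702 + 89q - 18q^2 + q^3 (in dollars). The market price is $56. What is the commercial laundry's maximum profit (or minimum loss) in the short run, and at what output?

AVC = 89 - 18q + q^2; min AVC = $8 at q = 9. Since P = $56 ≥ min AVC, the firm produces.
With MC = 89 - 36q + 3q^2, P = MC on the upward-sloping part at q* = 11.
TR = 56·11 = 616. TC = 702 + 132 = 834. Profit = 616 − 834 = -$218.
Shutting down would mean losing the fixed cost of $702, so operating at a loss of $218 is better by $484.

Profit = -$218 at q = 11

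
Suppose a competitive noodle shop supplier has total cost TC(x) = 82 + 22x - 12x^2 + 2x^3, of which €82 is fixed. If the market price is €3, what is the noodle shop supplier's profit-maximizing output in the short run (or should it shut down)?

Shut down

Strip out fixed cost: VC = 22x - 12x^2 + 2x^3. Then AVC = 22 - 12x + 2x^2 and MC = 22 - 24x + 6x^2.
AVC is minimized where dAVC/dx = -12 + 4x = 0, at x = 3; min AVC = 22 - 12·3 + 2·3^2 = €4.
P = €3 lies below min AVC = €4; no output level covers variable cost.
Shutting down limits the loss to fixed cost, €82.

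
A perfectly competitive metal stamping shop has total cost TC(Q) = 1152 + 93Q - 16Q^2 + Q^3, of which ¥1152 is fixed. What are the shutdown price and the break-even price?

Shutdown price = min AVC. AVC = 93 - 16Q + Q^2, with vertex at Q = 8 and minimum ¥29.
ATC = 1152/Q + 93 - 16Q + Q^2. Setting dATC/dQ = −1152/Q^2 − 16 + 2Q = 0 gives Q = 12 (since 2·12^3 − 16·12^2 = 1152).
min ATC = 1152/12 + 93 − 16·12 + 12^2 = ¥141. That is the break-even price.
For ¥29 ≤ P < ¥141 the firm produces at a loss; below ¥29 it shuts down.

Shutdown price = ¥29; break-even price = ¥141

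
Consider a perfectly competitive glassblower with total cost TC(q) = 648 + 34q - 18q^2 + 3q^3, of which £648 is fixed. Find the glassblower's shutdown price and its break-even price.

AVC = 34 - 18q + 3q^2; minimized at q = 3, giving min AVC = £7. That is the shutdown price.
ATC = 648/q + 34 - 18q + 3q^2. Setting dATC/dq = −648/q^2 − 18 + 6q = 0 gives q = 6 (since 6·6^3 − 18·6^2 = 648).
min ATC = 648/6 + 34 − 18·6 + 3·6^2 = £142. That is the break-even price.
Between these two prices the firm operates at a loss; above £142 it earns a profit.

Shutdown price = £7; break-even price = £142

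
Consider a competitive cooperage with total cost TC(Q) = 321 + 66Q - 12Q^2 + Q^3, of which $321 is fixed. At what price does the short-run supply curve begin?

The shutdown price is the minimum of AVC. VC = 66Q - 12Q^2 + Q^3, so AVC = 66 - 12Q + Q^2.
dAVC/dQ = -12 + 2Q = 0 gives Q = 6. min AVC = 66 - 12·6 + 6^2 = 30.
The firm shuts down for any P below $30.

$30 per unit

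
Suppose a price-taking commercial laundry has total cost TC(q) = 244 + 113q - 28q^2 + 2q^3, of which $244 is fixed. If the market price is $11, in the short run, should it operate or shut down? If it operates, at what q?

Shut down

Variable cost is VC = 113q - 28q^2 + 2q^3, so AVC = VC/q = 113 - 28q + 2q^2 and MC = dTC/dq = 113 - 56q + 6q^2.
AVC hits its minimum where MC = AVC, at q = 7, giving min AVC = 113 - 28·7 + 2·7^2 = $15.
Since P = $11 < min AVC = $15, price fails to cover variable cost at any output.
Best response: produce nothing and absorb the $244 fixed cost.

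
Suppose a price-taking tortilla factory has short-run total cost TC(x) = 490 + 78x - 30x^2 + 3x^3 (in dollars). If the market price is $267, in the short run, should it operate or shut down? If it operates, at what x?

Produce at x = 9

From TC, MC = TC'(x) = 78 - 60x + 9x^2 and AVC = VC/x = 78 - 30x + 3x^2.
AVC is minimized where dAVC/dx = -30 + 6x = 0, at x = 5; min AVC = 78 - 30·5 + 3·5^2 = $3.
Because $267 ≥ $3, revenue can cover variable cost; the firm operates.
P = MC gives -189 - 60x + 9x^2 = 0, with roots -7/3 and 9. Take the larger (rising MC): x* = 9.
Check: AVC at x = 9 is $51 ≤ P, so revenue covers variable cost.
Profit = P·x − TC = 267·9 − 949 = $1454.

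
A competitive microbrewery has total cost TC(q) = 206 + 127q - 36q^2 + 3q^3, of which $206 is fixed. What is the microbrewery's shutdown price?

$19 per unit

The firm shuts down when price falls below the minimum of average variable cost. AVC = VC/q = 127 - 36q + 3q^2.
dAVC/dq = -36 + 6q = 0 gives q = 6. min AVC = 127 - 36·6 + 3·6^2 = 19.
The firm shuts down for any P below $19.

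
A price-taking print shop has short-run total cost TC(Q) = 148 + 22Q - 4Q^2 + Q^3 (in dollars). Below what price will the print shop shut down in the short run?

The shutdown price is the minimum of AVC. VC = 22Q - 4Q^2 + Q^3, so AVC = 22 - 4Q + Q^2.
dAVC/dQ = -4 + 2Q = 0 gives Q = 2. min AVC = 22 - 4·2 + 2^2 = 18.
So the shutdown price is $18.

$18 per unit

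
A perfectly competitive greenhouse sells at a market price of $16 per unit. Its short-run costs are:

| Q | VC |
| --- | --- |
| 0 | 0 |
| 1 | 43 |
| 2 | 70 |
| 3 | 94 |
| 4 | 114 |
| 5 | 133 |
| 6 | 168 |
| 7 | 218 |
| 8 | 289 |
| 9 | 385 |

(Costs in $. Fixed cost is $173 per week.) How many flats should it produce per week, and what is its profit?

Q = 0 (shut down); profit = -$173

Compute π = P·Q − TC at each output: Q=0: -173; Q=1: -200; Q=2: -211; Q=3: -219; Q=4: -223; Q=5: -226; Q=6: -245; Q=7: -279; Q=8: -334; Q=9: -414.
Profit is highest at Q = 0. Equivalently, the lowest AVC in the table is 133/5 ≈ $26.60 at Q = 5, and P = $16 falls below it — price never covers variable cost, so the firm shuts down and loses only its fixed cost.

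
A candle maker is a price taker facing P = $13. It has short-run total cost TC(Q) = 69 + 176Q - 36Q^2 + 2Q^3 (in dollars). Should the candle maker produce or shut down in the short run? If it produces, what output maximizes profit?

Variable cost is VC = 176Q - 36Q^2 + 2Q^3, so AVC = VC/Q = 176 - 36Q + 2Q^2 and MC = dTC/dQ = 176 - 72Q + 6Q^2.
The AVC parabola has its vertex at Q = 36/4 = 9, where AVC = 176 - 36·9 + 2·9^2 = $14.
P = $13 lies below min AVC = $14; no output level covers variable cost.
Shutting down limits the loss to fixed cost, $69.

Shut down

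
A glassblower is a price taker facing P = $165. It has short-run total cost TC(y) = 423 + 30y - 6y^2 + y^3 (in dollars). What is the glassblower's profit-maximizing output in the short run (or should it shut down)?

Variable cost is VC = 30y - 6y^2 + y^3, so AVC = VC/y = 30 - 6y + y^2 and MC = dTC/dy = 30 - 12y + 3y^2.
The AVC parabola has its vertex at y = 6/2 = 3, where AVC = 30 - 6·3 + 3^2 = $21.
Because $165 ≥ $21, revenue can cover variable cost; the firm operates.
Solving P = MC: -135 - 12y + 3y^2 = 0 ⇒ y = -5 or 9. On the upward-sloping branch, y* = 9.
Check: AVC at y = 9 is $57 ≤ P, so revenue covers variable cost.
Profit = P·y − TC = 165·9 − 936 = $549.

Produce at y = 9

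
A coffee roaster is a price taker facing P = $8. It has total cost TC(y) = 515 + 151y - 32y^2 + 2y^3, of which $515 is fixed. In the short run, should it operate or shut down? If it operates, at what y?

From TC, MC = TC'(y) = 151 - 64y + 6y^2 and AVC = VC/y = 151 - 32y + 2y^2.
AVC hits its minimum where MC = AVC, at y = 8, giving min AVC = 151 - 32·8 + 2·8^2 = $23.
Since P = $8 < min AVC = $23, price fails to cover variable cost at any output.
Shutting down limits the loss to fixed cost, $515.

Shut down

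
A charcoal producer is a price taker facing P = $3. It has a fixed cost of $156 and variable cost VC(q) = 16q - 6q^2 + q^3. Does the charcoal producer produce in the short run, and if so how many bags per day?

From TC, MC = TC'(q) = 16 - 12q + 3q^2 and AVC = VC/q = 16 - 6q + q^2.
The AVC parabola has its vertex at q = 6/2 = 3, where AVC = 16 - 6·3 + 3^2 = $7.
With P < min AVC ($3 < $7), every unit sold adds to the loss.
Best response: produce nothing and absorb the $156 fixed cost.

Shut down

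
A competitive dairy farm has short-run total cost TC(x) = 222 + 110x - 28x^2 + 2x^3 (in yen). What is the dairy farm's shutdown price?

Short-run supply begins at min AVC. From VC = 110x - 28x^2 + 2x^3, AVC = 110 - 28x + 2x^2.
At the minimum of AVC, MC = AVC. MC = 110 - 56x + 6x^2; setting MC = AVC gives 4x^2 - 28x = 0, so x = 7. min AVC = 12.
The firm shuts down for any P below ¥12.

¥12 per unit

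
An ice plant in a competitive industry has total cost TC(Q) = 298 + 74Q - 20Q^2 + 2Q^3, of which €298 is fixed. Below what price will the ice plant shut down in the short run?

€24 per unit

The firm shuts down when price falls below the minimum of average variable cost. AVC = VC/Q = 74 - 20Q + 2Q^2.
At the minimum of AVC, MC = AVC. MC = 74 - 40Q + 6Q^2; setting MC = AVC gives 4Q^2 - 20Q = 0, so Q = 5. min AVC = 24.
The firm shuts down for any P below €24.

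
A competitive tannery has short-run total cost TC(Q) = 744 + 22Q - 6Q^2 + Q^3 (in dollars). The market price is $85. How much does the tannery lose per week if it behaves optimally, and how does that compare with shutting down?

Profit = -$352 at Q = 7

AVC = 22 - 6Q + Q^2 has its minimum $13 at Q = 3; price $85 clears that bar, so the firm operates.
MC = 22 - 12Q + 3Q^2. Setting P = MC and taking the root on the rising branch gives Q* = 7.
TR = 85·7 = 595. TC = 744 + 203 = 947. Profit = 595 − 947 = -$352.
By producing, the firm covers all variable cost plus $392 of fixed cost; shutting down would lose the full $744.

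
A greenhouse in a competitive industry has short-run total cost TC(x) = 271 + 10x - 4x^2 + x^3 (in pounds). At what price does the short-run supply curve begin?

£6 per unit

Short-run supply begins at min AVC. From VC = 10x - 4x^2 + x^3, AVC = 10 - 4x + x^2.
dAVC/dx = -4 + 2x = 0 gives x = 2. min AVC = 10 - 4·2 + 2^2 = 6.
For P < £6 the firm produces nothing.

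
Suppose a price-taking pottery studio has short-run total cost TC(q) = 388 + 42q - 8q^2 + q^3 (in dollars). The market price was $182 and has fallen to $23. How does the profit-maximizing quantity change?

AVC = 42 - 8q + q^2, minimized at q = 4 where min AVC = $26. MC = 42 - 16q + 3q^2.
With P = $182 above the shutdown price, P = MC gives q = 10.
At P = $23 < min AVC = $26, price no longer covers variable cost at any output, so the firm shuts down: q = 0.

Output falls from 10 to 0 (the firm shuts down)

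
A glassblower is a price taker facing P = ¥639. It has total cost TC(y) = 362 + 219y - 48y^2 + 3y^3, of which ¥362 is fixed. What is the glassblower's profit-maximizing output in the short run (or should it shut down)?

From TC, MC = TC'(y) = 219 - 96y + 9y^2 and AVC = VC/y = 219 - 48y + 3y^2.
The AVC parabola has its vertex at y = 48/6 = 8, where AVC = 219 - 48·8 + 3·8^2 = ¥27.
Because ¥639 ≥ ¥27, revenue can cover variable cost; the firm operates.
Set P = MC: 639 = 219 - 96y + 9y^2 → -420 - 96y + 9y^2 = 0. The roots are y = -10/3 and y = 14; the profit-maximizing output is on the rising part of MC, so y* = 14.
Check: AVC at y = 14 is ¥135 ≤ P, so revenue covers variable cost.
Profit = P·y − TC = 639·14 − 2252 = ¥6694.

Produce at y = 14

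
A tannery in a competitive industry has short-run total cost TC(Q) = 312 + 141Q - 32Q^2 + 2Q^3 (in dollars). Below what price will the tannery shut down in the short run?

The firm shuts down when price falls below the minimum of average variable cost. AVC = VC/Q = 141 - 32Q + 2Q^2.
dAVC/dQ = -32 + 4Q = 0 gives Q = 8. min AVC = 141 - 32·8 + 2·8^2 = 13.
For P < $13 the firm produces nothing.

$13 per unit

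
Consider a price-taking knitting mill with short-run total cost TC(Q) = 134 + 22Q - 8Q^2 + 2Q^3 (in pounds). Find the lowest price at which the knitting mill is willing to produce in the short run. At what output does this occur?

£14 per unit, at Q = 2

Short-run supply begins at min AVC. From VC = 22Q - 8Q^2 + 2Q^3, AVC = 22 - 8Q + 2Q^2.
At the minimum of AVC, MC = AVC. MC = 22 - 16Q + 6Q^2; setting MC = AVC gives 4Q^2 - 8Q = 0, so Q = 2. min AVC = 14.
So the shutdown price is £14.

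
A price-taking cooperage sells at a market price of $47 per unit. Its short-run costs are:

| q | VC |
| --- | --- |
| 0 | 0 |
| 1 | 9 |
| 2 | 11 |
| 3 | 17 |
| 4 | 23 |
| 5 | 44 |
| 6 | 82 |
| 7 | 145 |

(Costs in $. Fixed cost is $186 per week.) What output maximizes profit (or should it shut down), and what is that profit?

Profit at each row (π = 47q − TC): q=0: -186; q=1: -148; q=2: -103; q=3: -62; q=4: -21; q=5: 5; q=6: 14; q=7: -2.
Profit is maximized at q = 6. AVC there is 82/6 = $13.67 ≤ P, so producing beats shutting down (which would give -$186).

q = 6; profit = $14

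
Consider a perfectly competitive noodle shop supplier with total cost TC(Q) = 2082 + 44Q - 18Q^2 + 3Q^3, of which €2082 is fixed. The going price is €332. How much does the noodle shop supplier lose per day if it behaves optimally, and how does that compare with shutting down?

Profit = -€162 at Q = 8

AVC = 44 - 18Q + 3Q^2; min AVC = €17 at Q = 3. Since P = €332 ≥ min AVC, the firm produces.
With MC = 44 - 36Q + 9Q^2, P = MC on the upward-sloping part at Q* = 8.
TR = 332·8 = 2656. TC = 2082 + 736 = 2818. Profit = 2656 − 2818 = -€162.
That loss of €162 beats the €2082 the firm would lose by shutting down; producing recovers €1920 of fixed cost.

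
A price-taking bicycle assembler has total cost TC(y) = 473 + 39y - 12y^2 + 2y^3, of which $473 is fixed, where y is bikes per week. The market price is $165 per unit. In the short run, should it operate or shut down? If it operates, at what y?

Variable cost is VC = 39y - 12y^2 + 2y^3, so AVC = VC/y = 39 - 12y + 2y^2 and MC = dTC/dy = 39 - 24y + 6y^2.
AVC is minimized where dAVC/dy = -12 + 4y = 0, at y = 3; min AVC = 39 - 12·3 + 2·3^2 = $21.
Because $165 ≥ $21, revenue can cover variable cost; the firm operates.
Set P = MC: 165 = 39 - 24y + 6y^2 → -126 - 24y + 6y^2 = 0. The roots are y = -3 and y = 7; the profit-maximizing output is on the rising part of MC, so y* = 7.
Check: AVC at y = 7 is $53 ≤ P, so revenue covers variable cost.
Profit = P·y − TC = 165·7 − 844 = $311.

Produce at y = 7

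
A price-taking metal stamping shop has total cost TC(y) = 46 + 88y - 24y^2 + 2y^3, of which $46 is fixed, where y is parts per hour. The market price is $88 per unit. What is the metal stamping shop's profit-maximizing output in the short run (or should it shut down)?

Strip out fixed cost: VC = 88y - 24y^2 + 2y^3. Then AVC = 88 - 24y + 2y^2 and MC = 88 - 48y + 6y^2.
AVC is minimized where dAVC/dy = -24 + 4y = 0, at y = 6; min AVC = 88 - 24·6 + 2·6^2 = $16.
P = $88 exceeds min AVC = $16, so the firm stays open.
P = MC gives -48y + 6y^2 = 0, with roots 0 and 8. Take the larger (rising MC): y* = 8.
Check: AVC at y = 8 is $24 ≤ P, so revenue covers variable cost.
Profit = P·y − TC = 88·8 − 238 = $466.

Produce at y = 8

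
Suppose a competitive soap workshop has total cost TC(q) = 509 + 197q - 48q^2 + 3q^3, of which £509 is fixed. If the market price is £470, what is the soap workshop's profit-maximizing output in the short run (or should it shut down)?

Produce at q = 13

From TC, MC = TC'(q) = 197 - 96q + 9q^2 and AVC = VC/q = 197 - 48q + 3q^2.
AVC hits its minimum where MC = AVC, at q = 8, giving min AVC = 197 - 48·8 + 3·8^2 = £5.
Since P = £470 ≥ min AVC = £5, price covers variable cost and the firm should produce.
P = MC gives -273 - 96q + 9q^2 = 0, with roots -7/3 and 13. Take the larger (rising MC): q* = 13.
Check: AVC at q = 13 is £80 ≤ P, so revenue covers variable cost.
Profit = P·q − TC = 470·13 − 1549 = £4561.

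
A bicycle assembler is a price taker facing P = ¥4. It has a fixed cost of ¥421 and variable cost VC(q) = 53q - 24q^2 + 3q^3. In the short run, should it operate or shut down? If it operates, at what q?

Shut down

From TC, MC = TC'(q) = 53 - 48q + 9q^2 and AVC = VC/q = 53 - 24q + 3q^2.
AVC hits its minimum where MC = AVC, at q = 4, giving min AVC = 53 - 24·4 + 3·4^2 = ¥5.
Since P = ¥4 < min AVC = ¥5, price fails to cover variable cost at any output.
The firm minimizes its loss by shutting down and losing only its fixed cost of ¥421.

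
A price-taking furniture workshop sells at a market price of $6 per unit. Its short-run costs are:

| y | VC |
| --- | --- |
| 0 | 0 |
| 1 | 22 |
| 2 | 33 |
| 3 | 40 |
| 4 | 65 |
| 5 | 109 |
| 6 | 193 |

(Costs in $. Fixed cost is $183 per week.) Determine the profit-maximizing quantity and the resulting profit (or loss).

y = 0 (shut down); profit = -$183

Profit at each row (π = 6y − TC): y=0: -183; y=1: -199; y=2: -204; y=3: -205; y=4: -224; y=5: -262; y=6: -340.
Profit is highest at y = 0. Equivalently, the lowest AVC in the table is 40/3 ≈ $13.33 at y = 3, and P = $6 falls below it — price never covers variable cost, so the firm shuts down and loses only its fixed cost.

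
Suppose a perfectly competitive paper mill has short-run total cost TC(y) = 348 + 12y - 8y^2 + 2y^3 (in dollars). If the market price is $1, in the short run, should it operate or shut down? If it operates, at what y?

Shut down

Variable cost is VC = 12y - 8y^2 + 2y^3, so AVC = VC/y = 12 - 8y + 2y^2 and MC = dTC/dy = 12 - 16y + 6y^2.
AVC hits its minimum where MC = AVC, at y = 2, giving min AVC = 12 - 8·2 + 2·2^2 = $4.
With P < min AVC ($1 < $4), every unit sold adds to the loss.
Best response: produce nothing and absorb the $348 fixed cost.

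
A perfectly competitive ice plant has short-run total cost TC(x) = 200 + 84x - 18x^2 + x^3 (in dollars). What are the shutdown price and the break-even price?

AVC = 84 - 18x + x^2; minimized at x = 9, giving min AVC = $3. That is the shutdown price.
ATC = 200/x + 84 - 18x + x^2. Setting dATC/dx = −200/x^2 − 18 + 2x = 0 gives x = 10 (since 2·10^3 − 18·10^2 = 200).
min ATC = 200/10 + 84 − 18·10 + 10^2 = $24. That is the break-even price.
Between these two prices the firm operates at a loss; above $24 it earns a profit.

Shutdown price = $3; break-even price = $24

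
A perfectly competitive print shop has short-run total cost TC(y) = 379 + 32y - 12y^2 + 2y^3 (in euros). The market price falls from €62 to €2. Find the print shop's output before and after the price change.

MC = 32 - 24y + 6y^2; the shutdown threshold is min AVC = €14 (at y = 3).
With P = €62 above the shutdown price, P = MC gives y = 5.
At P = €2 < min AVC = €14, price no longer covers variable cost at any output, so the firm shuts down: y = 0.

Output falls from 5 to 0 (the firm shuts down)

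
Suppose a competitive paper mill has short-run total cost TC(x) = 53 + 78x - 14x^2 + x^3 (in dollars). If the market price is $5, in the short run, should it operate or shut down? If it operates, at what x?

Shut down

From TC, MC = TC'(x) = 78 - 28x + 3x^2 and AVC = VC/x = 78 - 14x + x^2.
AVC is minimized where dAVC/dx = -14 + 2x = 0, at x = 7; min AVC = 78 - 14·7 + 7^2 = $29.
P = $5 lies below min AVC = $29; no output level covers variable cost.
Shutting down limits the loss to fixed cost, $53.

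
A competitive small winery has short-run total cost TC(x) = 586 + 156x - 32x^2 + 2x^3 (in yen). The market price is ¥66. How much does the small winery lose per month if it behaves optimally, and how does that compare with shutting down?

Profit = -¥262 at x = 9

AVC = 156 - 32x + 2x^2; min AVC = ¥28 at x = 8. Since P = ¥66 ≥ min AVC, the firm produces.
MC = 156 - 64x + 6x^2. Setting P = MC and taking the root on the rising branch gives x* = 9.
TR = 66·9 = 594. TC = 586 + 270 = 856. Profit = 594 − 856 = -¥262.
By producing, the firm covers all variable cost plus ¥324 of fixed cost; shutting down would lose the full ¥586.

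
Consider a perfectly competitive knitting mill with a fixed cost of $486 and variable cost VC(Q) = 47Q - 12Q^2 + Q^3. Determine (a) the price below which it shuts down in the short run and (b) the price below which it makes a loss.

Shutdown price = min AVC. AVC = 47 - 12Q + Q^2, with vertex at Q = 6 and minimum $11.
ATC = 486/Q + 47 - 12Q + Q^2. Setting dATC/dQ = −486/Q^2 − 12 + 2Q = 0 gives Q = 9 (since 2·9^3 − 12·9^2 = 486).
min ATC = 486/9 + 47 − 12·9 + 9^2 = $74. That is the break-even price.
Between these two prices the firm operates at a loss; above $74 it earns a profit.

Shutdown price = $11; break-even price = $74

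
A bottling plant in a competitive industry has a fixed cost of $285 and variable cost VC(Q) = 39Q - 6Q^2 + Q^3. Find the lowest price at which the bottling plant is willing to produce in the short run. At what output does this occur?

$30 per unit, at Q = 3

The shutdown price is the minimum of AVC. VC = 39Q - 6Q^2 + Q^3, so AVC = 39 - 6Q + Q^2.
dAVC/dQ = -6 + 2Q = 0 gives Q = 3. min AVC = 39 - 6·3 + 3^2 = 30.
So the shutdown price is $30.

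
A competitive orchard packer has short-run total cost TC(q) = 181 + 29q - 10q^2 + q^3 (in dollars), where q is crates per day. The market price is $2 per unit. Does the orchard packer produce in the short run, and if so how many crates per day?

Strip out fixed cost: VC = 29q - 10q^2 + q^3. Then AVC = 29 - 10q + q^2 and MC = 29 - 20q + 3q^2.
AVC hits its minimum where MC = AVC, at q = 5, giving min AVC = 29 - 10·5 + 5^2 = $4.
Since P = $2 < min AVC = $4, price fails to cover variable cost at any output.
The firm minimizes its loss by shutting down and losing only its fixed cost of $181.

Shut down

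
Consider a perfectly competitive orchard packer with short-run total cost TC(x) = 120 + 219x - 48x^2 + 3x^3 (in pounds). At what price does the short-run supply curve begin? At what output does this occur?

£27 per unit, at x = 8

The firm shuts down when price falls below the minimum of average variable cost. AVC = VC/x = 219 - 48x + 3x^2.
At the minimum of AVC, MC = AVC. MC = 219 - 96x + 9x^2; setting MC = AVC gives 6x^2 - 48x = 0, so x = 8. min AVC = 27.
For P < £27 the firm produces nothing.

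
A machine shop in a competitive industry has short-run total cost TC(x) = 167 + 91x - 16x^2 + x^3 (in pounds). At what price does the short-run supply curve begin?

Short-run supply begins at min AVC. From VC = 91x - 16x^2 + x^3, AVC = 91 - 16x + x^2.
At the minimum of AVC, MC = AVC. MC = 91 - 32x + 3x^2; setting MC = AVC gives 2x^2 - 16x = 0, so x = 8. min AVC = 27.
So the shutdown price is £27.

£27 per unit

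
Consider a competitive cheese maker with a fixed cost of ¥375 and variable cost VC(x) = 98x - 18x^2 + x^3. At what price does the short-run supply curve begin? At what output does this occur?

¥17 per unit, at x = 9

The firm shuts down when price falls below the minimum of average variable cost. AVC = VC/x = 98 - 18x + x^2.
At the minimum of AVC, MC = AVC. MC = 98 - 36x + 3x^2; setting MC = AVC gives 2x^2 - 18x = 0, so x = 9. min AVC = 17.
For P < ¥17 the firm produces nothing.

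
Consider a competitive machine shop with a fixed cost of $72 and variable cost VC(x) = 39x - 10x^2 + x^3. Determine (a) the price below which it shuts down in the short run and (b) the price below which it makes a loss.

Shutdown price = $14; break-even price = $27

AVC = 39 - 10x + x^2; minimized at x = 5, giving min AVC = $14. That is the shutdown price.
ATC = 72/x + 39 - 10x + x^2. Setting dATC/dx = −72/x^2 − 10 + 2x = 0 gives x = 6 (since 2·6^3 − 10·6^2 = 72).
min ATC = 72/6 + 39 − 10·6 + 6^2 = $27. That is the break-even price.
For $14 ≤ P < $27 the firm produces at a loss; below $14 it shuts down.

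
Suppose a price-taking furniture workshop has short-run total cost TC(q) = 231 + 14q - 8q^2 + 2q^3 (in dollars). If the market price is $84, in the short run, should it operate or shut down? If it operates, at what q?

Strip out fixed cost: VC = 14q - 8q^2 + 2q^3. Then AVC = 14 - 8q + 2q^2 and MC = 14 - 16q + 6q^2.
The AVC parabola has its vertex at q = 8/4 = 2, where AVC = 14 - 8·2 + 2·2^2 = $6.
P = $84 exceeds min AVC = $6, so the firm stays open.
Set P = MC: 84 = 14 - 16q + 6q^2 → -70 - 16q + 6q^2 = 0. The roots are q = -7/3 and q = 5; the profit-maximizing output is on the rising part of MC, so q* = 5.
Check: AVC at q = 5 is $24 ≤ P, so revenue covers variable cost.
Profit = P·q − TC = 84·5 − 351 = $69.

Produce at q = 5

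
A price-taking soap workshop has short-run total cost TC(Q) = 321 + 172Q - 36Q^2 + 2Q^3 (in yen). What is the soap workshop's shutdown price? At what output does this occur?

Short-run supply begins at min AVC. From VC = 172Q - 36Q^2 + 2Q^3, AVC = 172 - 36Q + 2Q^2.
dAVC/dQ = -36 + 4Q = 0 gives Q = 9. min AVC = 172 - 36·9 + 2·9^2 = 10.
For P < ¥10 the firm produces nothing.

¥10 per unit, at Q = 9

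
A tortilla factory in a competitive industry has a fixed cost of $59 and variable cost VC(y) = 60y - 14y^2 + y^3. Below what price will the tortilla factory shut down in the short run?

Short-run supply begins at min AVC. From VC = 60y - 14y^2 + y^3, AVC = 60 - 14y + y^2.
At the minimum of AVC, MC = AVC. MC = 60 - 28y + 3y^2; setting MC = AVC gives 2y^2 - 14y = 0, so y = 7. min AVC = 11.
For P < $11 the firm produces nothing.

$11 per unit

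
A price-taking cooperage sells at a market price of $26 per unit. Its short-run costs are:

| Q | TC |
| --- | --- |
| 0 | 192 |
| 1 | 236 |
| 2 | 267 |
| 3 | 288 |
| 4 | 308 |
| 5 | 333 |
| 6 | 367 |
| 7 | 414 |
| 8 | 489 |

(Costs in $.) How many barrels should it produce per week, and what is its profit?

Q = 0 (shut down); profit = -$192

Profit at each row (π = 26Q − TC): Q=0: -192; Q=1: -210; Q=2: -215; Q=3: -210; Q=4: -204; Q=5: -203; Q=6: -211; Q=7: -232; Q=8: -281.
Profit is highest at Q = 0. Equivalently, the lowest AVC in the table is 141/5 ≈ $28.20 at Q = 5, and P = $26 falls below it — price never covers variable cost, so the firm shuts down and loses only its fixed cost.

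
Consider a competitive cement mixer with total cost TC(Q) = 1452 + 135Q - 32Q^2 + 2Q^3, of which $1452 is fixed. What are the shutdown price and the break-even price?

Shutdown price = min AVC. AVC = 135 - 32Q + 2Q^2, with vertex at Q = 8 and minimum $7.
ATC = 1452/Q + 135 - 32Q + 2Q^2. Setting dATC/dQ = −1452/Q^2 − 32 + 4Q = 0 gives Q = 11 (since 4·11^3 − 32·11^2 = 1452).
min ATC = 1452/11 + 135 − 32·11 + 2·11^2 = $157. That is the break-even price.
For $7 ≤ P < $157 the firm produces at a loss; below $7 it shuts down.

Shutdown price = $7; break-even price = $157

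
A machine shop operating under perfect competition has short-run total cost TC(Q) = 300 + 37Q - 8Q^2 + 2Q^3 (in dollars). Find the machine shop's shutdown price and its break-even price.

Shutdown price = min AVC. AVC = 37 - 8Q + 2Q^2, with vertex at Q = 2 and minimum $29.
ATC = 300/Q + 37 - 8Q + 2Q^2. Setting dATC/dQ = −300/Q^2 − 8 + 4Q = 0 gives Q = 5 (since 4·5^3 − 8·5^2 = 300).
min ATC = 300/5 + 37 − 8·5 + 2·5^2 = $107. That is the break-even price.
Between these two prices the firm operates at a loss; above $107 it earns a profit.

Shutdown price = $29; break-even price = $107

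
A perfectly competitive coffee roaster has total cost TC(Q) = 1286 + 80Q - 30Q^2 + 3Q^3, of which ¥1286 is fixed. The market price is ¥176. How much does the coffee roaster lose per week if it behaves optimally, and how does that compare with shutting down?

AVC = 80 - 30Q + 3Q^2; min AVC = ¥5 at Q = 5. Since P = ¥176 ≥ min AVC, the firm produces.
MC = 80 - 60Q + 9Q^2. Setting P = MC and taking the root on the rising branch gives Q* = 8.
TR = 176·8 = 1408. TC = 1286 + 256 = 1542. Profit = 1408 − 1542 = -¥134.
Shutting down would mean losing the fixed cost of ¥1286, so operating at a loss of ¥134 is better by ¥1152.

Profit = -¥134 at Q = 8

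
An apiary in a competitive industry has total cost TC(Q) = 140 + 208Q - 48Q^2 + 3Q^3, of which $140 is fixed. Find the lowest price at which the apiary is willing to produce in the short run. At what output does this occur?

The shutdown price is the minimum of AVC. VC = 208Q - 48Q^2 + 3Q^3, so AVC = 208 - 48Q + 3Q^2.
dAVC/dQ = -48 + 6Q = 0 gives Q = 8. min AVC = 208 - 48·8 + 3·8^2 = 16.
So the shutdown price is $16.

$16 per unit, at Q = 8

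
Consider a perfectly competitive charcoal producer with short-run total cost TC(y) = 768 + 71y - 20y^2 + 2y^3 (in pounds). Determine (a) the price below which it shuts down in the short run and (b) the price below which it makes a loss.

AVC = 71 - 20y + 2y^2; minimized at y = 5, giving min AVC = £21. That is the shutdown price.
ATC = 768/y + 71 - 20y + 2y^2. Setting dATC/dy = −768/y^2 − 20 + 4y = 0 gives y = 8 (since 4·8^3 − 20·8^2 = 768).
min ATC = 768/8 + 71 − 20·8 + 2·8^2 = £135. That is the break-even price.
For £21 ≤ P < £135 the firm produces at a loss; below £21 it shuts down.

Shutdown price = £21; break-even price = £135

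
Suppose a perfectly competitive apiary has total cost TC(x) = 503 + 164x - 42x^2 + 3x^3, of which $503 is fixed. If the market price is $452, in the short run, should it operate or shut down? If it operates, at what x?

Produce at x = 12

From TC, MC = TC'(x) = 164 - 84x + 9x^2 and AVC = VC/x = 164 - 42x + 3x^2.
AVC is minimized where dAVC/dx = -42 + 6x = 0, at x = 7; min AVC = 164 - 42·7 + 3·7^2 = $17.
Because $452 ≥ $17, revenue can cover variable cost; the firm operates.
Solving P = MC: -288 - 84x + 9x^2 = 0 ⇒ x = -8/3 or 12. On the upward-sloping branch, x* = 12.
Check: AVC at x = 12 is $92 ≤ P, so revenue covers variable cost.
Profit = P·x − TC = 452·12 − 1607 = $3817.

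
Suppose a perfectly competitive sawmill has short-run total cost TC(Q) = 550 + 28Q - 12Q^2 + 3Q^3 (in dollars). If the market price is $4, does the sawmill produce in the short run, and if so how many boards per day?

Shut down

Variable cost is VC = 28Q - 12Q^2 + 3Q^3, so AVC = VC/Q = 28 - 12Q + 3Q^2 and MC = dTC/dQ = 28 - 24Q + 9Q^2.
AVC is minimized where dAVC/dQ = -12 + 6Q = 0, at Q = 2; min AVC = 28 - 12·2 + 3·2^2 = $16.
Since P = $4 < min AVC = $16, price fails to cover variable cost at any output.
Shutting down limits the loss to fixed cost, $550.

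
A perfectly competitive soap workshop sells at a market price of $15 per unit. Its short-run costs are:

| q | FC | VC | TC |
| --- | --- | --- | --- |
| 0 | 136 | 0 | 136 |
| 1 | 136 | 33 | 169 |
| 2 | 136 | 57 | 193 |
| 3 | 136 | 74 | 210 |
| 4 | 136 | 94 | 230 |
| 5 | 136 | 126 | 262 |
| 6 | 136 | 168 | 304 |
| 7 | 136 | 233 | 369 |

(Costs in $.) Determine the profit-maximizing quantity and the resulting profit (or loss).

Tabulate TR − TC: q=0: -136; q=1: -154; q=2: -163; q=3: -165; q=4: -170; q=5: -187; q=6: -214; q=7: -264.
Profit is highest at q = 0. Equivalently, the lowest AVC in the table is 94/4 ≈ $23.50 at q = 4, and P = $15 falls below it — price never covers variable cost, so the firm shuts down and loses only its fixed cost.

q = 0 (shut down); profit = -$136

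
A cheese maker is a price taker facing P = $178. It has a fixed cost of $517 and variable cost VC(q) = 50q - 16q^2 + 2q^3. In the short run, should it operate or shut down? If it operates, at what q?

Strip out fixed cost: VC = 50q - 16q^2 + 2q^3. Then AVC = 50 - 16q + 2q^2 and MC = 50 - 32q + 6q^2.
AVC hits its minimum where MC = AVC, at q = 4, giving min AVC = 50 - 16·4 + 2·4^2 = $18.
Because $178 ≥ $18, revenue can cover variable cost; the firm operates.
Solving P = MC: -128 - 32q + 6q^2 = 0 ⇒ q = -8/3 or 8. On the upward-sloping branch, q* = 8.
Check: AVC at q = 8 is $50 ≤ P, so revenue covers variable cost.
Profit = P·q − TC = 178·8 − 917 = $507.

Produce at q = 8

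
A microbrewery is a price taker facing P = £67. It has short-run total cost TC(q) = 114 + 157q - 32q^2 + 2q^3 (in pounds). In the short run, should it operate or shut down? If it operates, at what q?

From TC, MC = TC'(q) = 157 - 64q + 6q^2 and AVC = VC/q = 157 - 32q + 2q^2.
The AVC parabola has its vertex at q = 32/4 = 8, where AVC = 157 - 32·8 + 2·8^2 = £29.
P = £67 exceeds min AVC = £29, so the firm stays open.
P = MC gives 90 - 64q + 6q^2 = 0, with roots 5/3 and 9. Take the larger (rising MC): q* = 9.
Check: AVC at q = 9 is £31 ≤ P, so revenue covers variable cost.
Profit = P·q − TC = 67·9 − 393 = £210.

Produce at q = 9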